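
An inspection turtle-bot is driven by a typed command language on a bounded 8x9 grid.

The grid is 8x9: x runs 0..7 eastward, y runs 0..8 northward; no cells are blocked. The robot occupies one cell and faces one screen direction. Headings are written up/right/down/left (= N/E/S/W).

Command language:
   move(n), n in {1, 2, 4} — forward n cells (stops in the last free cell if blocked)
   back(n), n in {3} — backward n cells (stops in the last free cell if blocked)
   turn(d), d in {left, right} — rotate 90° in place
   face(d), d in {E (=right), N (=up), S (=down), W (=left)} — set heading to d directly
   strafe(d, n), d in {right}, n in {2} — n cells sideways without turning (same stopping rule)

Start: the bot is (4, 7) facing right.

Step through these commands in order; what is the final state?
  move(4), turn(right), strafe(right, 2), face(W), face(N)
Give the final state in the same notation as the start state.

begin: (4, 7) facing right
step 1 (move(4)): (7, 7) facing right
step 2 (turn(right)): (7, 7) facing down
step 3 (strafe(right, 2)): (5, 7) facing down
step 4 (face(W)): (5, 7) facing left
step 5 (face(N)): (5, 7) facing up

(5, 7) facing up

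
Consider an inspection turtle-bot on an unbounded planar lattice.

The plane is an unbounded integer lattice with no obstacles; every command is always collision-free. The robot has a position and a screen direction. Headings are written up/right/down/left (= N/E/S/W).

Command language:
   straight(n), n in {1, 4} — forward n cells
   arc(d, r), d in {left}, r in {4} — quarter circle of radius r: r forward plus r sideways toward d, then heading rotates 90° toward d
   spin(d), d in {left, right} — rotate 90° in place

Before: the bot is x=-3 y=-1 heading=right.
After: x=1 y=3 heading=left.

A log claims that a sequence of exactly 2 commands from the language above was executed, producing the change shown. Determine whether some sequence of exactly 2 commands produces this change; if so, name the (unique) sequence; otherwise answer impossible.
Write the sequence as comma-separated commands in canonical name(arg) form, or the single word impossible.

arc(left, 4), spin(left)

key: running spin(left) before arc(left, 4) would end elsewhere — order is forced
begin: x=-3 y=-1 heading=right
1. arc(left, 4) → x=1 y=3 heading=up
2. spin(left) → x=1 y=3 heading=left
no rival 2-sequence matches.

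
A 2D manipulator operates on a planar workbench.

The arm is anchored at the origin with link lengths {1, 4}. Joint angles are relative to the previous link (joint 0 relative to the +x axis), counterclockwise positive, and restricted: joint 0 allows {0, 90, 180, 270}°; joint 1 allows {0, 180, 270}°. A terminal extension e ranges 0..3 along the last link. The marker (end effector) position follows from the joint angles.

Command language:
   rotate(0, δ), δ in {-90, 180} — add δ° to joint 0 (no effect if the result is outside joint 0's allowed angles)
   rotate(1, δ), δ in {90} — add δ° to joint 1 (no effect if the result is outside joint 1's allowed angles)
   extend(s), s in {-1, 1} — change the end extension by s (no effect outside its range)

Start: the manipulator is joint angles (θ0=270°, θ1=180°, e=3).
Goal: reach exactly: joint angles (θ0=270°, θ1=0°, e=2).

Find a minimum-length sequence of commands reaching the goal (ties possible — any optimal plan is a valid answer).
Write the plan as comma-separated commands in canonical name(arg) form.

from: joint angles (θ0=270°, θ1=180°, e=3)
1. extend(-1) → joint angles (θ0=270°, θ1=180°, e=2)
2. rotate(1, 90) → joint angles (θ0=270°, θ1=270°, e=2)
3. rotate(1, 90) → joint angles (θ0=270°, θ1=0°, e=2)
nothing shorter than 3 reaches the goal.

extend(-1), rotate(1, 90), rotate(1, 90)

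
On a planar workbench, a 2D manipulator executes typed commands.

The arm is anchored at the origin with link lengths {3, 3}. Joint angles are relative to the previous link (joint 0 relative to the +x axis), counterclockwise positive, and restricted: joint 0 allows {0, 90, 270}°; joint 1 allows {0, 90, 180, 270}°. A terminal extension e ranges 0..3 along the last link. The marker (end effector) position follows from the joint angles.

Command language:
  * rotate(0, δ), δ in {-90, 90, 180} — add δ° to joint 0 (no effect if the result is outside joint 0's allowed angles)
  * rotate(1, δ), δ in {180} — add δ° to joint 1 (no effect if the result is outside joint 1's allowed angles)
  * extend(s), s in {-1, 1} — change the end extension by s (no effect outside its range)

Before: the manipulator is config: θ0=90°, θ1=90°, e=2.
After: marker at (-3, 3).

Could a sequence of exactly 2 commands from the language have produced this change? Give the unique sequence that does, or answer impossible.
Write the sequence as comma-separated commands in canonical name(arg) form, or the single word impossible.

from: config: θ0=90°, θ1=90°, e=2
1. extend(-1) → config: θ0=90°, θ1=90°, e=1
2. extend(-1) → config: θ0=90°, θ1=90°, e=0
no rival 2-sequence matches.

extend(-1), extend(-1)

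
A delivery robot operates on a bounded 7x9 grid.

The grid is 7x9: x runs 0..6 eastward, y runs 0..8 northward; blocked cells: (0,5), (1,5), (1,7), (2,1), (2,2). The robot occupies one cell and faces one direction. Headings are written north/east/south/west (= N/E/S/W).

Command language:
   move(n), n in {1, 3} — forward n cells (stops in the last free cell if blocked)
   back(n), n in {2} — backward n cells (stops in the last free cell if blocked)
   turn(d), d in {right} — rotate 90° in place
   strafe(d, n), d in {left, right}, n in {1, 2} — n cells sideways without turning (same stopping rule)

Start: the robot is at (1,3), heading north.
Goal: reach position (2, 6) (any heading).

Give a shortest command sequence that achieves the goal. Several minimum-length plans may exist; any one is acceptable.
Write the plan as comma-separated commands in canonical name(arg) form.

start: at (1,3), heading north
[1] after strafe(right, 1): at (2,3), heading north
[2] after move(3): at (2,6), heading north
no 1-step plan works, so 2 is optimal.

strafe(right, 1), move(3)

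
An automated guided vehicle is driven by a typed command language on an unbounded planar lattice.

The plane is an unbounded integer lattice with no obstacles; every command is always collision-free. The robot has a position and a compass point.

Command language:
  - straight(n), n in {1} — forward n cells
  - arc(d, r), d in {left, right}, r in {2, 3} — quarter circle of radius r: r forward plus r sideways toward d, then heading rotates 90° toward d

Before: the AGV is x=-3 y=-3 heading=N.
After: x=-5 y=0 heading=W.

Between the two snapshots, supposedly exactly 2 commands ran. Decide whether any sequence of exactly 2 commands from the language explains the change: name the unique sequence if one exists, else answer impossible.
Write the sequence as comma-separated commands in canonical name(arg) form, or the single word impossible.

key: cell and facing (now W) both changed — the 2 commands mix motion and turning
initial: x=-3 y=-3 heading=N
step 1 (straight(1)): x=-3 y=-2 heading=N
step 2 (arc(left, 2)): x=-5 y=0 heading=W
uniquely the one of 25 2-step routes that fits.

straight(1), arc(left, 2)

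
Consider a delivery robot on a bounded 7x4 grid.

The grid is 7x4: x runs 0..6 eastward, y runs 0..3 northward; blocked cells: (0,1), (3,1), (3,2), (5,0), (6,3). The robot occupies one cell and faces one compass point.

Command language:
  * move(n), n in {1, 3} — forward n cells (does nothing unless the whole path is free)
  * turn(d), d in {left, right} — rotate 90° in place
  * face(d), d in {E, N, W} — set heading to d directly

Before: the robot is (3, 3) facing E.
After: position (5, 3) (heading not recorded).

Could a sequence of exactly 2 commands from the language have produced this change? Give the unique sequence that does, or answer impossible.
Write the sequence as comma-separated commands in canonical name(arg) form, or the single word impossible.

t0: (3, 3) facing E
[1] after move(1): (4, 3) facing E
[2] after move(1): (5, 3) facing E
all 49 alternatives checked — unique.

move(1), move(1)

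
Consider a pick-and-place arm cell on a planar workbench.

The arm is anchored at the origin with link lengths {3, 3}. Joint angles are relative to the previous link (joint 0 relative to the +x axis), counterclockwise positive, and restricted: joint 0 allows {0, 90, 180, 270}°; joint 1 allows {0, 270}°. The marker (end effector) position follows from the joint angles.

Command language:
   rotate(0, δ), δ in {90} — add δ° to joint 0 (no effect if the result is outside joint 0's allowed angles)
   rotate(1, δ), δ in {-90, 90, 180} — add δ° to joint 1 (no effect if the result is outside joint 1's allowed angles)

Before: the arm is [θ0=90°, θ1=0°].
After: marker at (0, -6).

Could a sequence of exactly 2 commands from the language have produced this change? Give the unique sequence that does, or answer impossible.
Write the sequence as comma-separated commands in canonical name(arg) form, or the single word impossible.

rotate(0, 90), rotate(0, 90)

start: [θ0=90°, θ1=0°]
t=1 rotate(0, 90) ⇒ [θ0=180°, θ1=0°]
t=2 rotate(0, 90) ⇒ [θ0=270°, θ1=0°]
all 16 alternatives checked — unique.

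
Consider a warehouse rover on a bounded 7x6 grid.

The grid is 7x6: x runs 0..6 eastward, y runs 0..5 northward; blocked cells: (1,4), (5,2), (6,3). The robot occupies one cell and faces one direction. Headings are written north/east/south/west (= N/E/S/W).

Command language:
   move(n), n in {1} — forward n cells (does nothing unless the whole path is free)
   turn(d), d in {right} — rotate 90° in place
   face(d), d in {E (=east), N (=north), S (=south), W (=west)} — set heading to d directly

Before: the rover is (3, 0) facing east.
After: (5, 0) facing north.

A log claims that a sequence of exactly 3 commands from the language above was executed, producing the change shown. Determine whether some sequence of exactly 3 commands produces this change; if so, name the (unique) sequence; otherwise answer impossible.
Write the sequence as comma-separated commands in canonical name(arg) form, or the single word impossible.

key: cell and facing (now N) both changed — the 3 commands mix motion and turning
t0: (3, 0) facing east
[1] after move(1): (4, 0) facing east
[2] after move(1): (5, 0) facing east
[3] after face(N): (5, 0) facing north
no rival 3-sequence matches.

move(1), move(1), face(N)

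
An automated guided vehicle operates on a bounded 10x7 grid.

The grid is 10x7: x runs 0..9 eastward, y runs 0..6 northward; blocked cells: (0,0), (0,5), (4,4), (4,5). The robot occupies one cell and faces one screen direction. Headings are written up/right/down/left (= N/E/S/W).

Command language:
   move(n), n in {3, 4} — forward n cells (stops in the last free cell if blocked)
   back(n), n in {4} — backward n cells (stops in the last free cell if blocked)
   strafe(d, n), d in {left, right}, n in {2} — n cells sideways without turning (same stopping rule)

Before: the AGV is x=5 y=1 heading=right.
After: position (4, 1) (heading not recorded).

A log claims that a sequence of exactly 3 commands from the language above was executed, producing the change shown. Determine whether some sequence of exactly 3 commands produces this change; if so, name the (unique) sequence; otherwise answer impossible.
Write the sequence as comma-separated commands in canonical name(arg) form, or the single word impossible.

key: the second back(4) runs into the grid edge before its full distance
initial: x=5 y=1 heading=right
t=1 back(4) ⇒ x=1 y=1 heading=right
t=2 back(4) ⇒ x=0 y=1 heading=right
t=3 move(4) ⇒ x=4 y=1 heading=right
no rival 3-sequence matches.

back(4), back(4), move(4)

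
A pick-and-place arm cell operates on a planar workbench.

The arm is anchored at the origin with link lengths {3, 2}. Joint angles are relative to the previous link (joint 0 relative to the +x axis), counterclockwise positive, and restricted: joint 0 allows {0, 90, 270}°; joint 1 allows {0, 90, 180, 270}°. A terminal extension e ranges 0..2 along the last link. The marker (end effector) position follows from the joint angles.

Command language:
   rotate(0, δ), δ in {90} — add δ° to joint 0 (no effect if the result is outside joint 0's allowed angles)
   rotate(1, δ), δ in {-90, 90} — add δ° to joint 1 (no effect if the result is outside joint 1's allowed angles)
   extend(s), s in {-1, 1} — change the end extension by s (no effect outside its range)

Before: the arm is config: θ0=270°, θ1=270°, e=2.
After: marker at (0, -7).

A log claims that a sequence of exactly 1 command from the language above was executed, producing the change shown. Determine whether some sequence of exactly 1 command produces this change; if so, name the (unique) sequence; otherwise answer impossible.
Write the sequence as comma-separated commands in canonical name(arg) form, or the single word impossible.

rotate(1, 90)

initial: config: θ0=270°, θ1=270°, e=2
1. rotate(1, 90) → config: θ0=270°, θ1=0°, e=2
all 5 alternatives checked — unique.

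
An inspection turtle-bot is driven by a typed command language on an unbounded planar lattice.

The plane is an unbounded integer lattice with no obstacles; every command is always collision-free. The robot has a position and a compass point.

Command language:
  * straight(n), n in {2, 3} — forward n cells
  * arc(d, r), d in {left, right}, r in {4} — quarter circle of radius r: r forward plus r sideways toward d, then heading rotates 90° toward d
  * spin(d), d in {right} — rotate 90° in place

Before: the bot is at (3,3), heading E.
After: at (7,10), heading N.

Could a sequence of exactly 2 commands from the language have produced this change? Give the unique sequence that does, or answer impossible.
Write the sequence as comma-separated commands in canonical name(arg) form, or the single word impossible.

key: cell and facing (now N) both changed — the 2 commands mix motion and turning
from: at (3,3), heading E
1. arc(left, 4) → at (7,7), heading N
2. straight(3) → at (7,10), heading N
no rival 2-sequence matches.

arc(left, 4), straight(3)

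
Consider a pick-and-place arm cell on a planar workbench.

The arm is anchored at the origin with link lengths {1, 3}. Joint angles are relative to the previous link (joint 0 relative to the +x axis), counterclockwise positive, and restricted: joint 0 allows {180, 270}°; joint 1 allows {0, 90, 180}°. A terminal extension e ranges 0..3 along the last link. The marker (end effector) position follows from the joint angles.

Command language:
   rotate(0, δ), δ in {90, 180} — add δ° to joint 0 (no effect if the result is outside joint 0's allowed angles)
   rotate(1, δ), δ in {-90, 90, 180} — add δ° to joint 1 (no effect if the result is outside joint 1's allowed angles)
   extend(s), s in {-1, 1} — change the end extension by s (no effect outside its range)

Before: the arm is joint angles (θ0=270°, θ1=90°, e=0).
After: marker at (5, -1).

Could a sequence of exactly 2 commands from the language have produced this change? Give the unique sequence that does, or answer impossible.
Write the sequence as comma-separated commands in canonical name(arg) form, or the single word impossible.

extend(1), extend(1)

begin: joint angles (θ0=270°, θ1=90°, e=0)
1. extend(1) → joint angles (θ0=270°, θ1=90°, e=1)
2. extend(1) → joint angles (θ0=270°, θ1=90°, e=2)
all 49 alternatives checked — unique.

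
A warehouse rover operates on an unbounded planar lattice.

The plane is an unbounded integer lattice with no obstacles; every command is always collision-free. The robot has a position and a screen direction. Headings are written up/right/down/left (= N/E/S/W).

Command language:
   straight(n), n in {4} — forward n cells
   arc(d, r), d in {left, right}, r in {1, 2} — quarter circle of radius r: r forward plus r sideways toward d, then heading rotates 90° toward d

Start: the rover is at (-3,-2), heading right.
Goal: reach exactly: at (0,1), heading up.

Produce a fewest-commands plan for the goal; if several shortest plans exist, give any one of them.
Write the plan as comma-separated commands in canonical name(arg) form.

start: at (-3,-2), heading right
t=1 arc(left, 1) ⇒ at (-2,-1), heading up
t=2 arc(right, 1) ⇒ at (-1,0), heading right
t=3 arc(left, 1) ⇒ at (0,1), heading up
shorter routes all fall short; 3 is best.

arc(left, 1), arc(right, 1), arc(left, 1)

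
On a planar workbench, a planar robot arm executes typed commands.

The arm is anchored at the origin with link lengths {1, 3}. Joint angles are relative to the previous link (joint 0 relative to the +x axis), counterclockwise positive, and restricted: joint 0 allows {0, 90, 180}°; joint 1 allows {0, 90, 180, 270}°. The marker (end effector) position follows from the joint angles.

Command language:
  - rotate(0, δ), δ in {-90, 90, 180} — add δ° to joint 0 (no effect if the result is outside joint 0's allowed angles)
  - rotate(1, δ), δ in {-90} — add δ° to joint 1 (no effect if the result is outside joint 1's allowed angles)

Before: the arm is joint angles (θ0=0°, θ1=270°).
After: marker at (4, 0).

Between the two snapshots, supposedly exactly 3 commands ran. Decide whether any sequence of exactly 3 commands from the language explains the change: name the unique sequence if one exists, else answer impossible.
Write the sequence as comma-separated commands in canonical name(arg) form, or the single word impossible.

from: joint angles (θ0=0°, θ1=270°)
1. rotate(1, -90) → joint angles (θ0=0°, θ1=180°)
2. rotate(1, -90) → joint angles (θ0=0°, θ1=90°)
3. rotate(1, -90) → joint angles (θ0=0°, θ1=0°)
no rival 3-sequence matches.

rotate(1, -90), rotate(1, -90), rotate(1, -90)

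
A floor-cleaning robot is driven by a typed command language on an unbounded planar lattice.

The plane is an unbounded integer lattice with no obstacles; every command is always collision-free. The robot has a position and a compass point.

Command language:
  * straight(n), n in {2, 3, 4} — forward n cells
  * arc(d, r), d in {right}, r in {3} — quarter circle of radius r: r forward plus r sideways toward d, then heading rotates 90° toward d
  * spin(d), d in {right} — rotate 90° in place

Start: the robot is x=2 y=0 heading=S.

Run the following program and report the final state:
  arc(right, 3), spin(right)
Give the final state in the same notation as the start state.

initial: x=2 y=0 heading=S
step 1 (arc(right, 3)): x=-1 y=-3 heading=W
step 2 (spin(right)): x=-1 y=-3 heading=N

x=-1 y=-3 heading=N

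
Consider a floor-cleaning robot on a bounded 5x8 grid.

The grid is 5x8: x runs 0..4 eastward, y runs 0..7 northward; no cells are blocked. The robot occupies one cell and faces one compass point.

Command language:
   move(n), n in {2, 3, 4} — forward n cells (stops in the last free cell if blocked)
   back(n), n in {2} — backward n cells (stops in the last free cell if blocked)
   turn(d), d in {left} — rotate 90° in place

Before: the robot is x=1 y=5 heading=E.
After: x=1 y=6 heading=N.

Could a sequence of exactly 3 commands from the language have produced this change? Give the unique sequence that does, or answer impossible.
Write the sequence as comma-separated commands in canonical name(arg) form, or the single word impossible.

key: order matters: swapping turn(left) and move(3) lands elsewhere
t0: x=1 y=5 heading=E
1. turn(left) → x=1 y=5 heading=N
2. back(2) → x=1 y=3 heading=N
3. move(3) → x=1 y=6 heading=N
no other 3-command option fits: unique.

turn(left), back(2), move(3)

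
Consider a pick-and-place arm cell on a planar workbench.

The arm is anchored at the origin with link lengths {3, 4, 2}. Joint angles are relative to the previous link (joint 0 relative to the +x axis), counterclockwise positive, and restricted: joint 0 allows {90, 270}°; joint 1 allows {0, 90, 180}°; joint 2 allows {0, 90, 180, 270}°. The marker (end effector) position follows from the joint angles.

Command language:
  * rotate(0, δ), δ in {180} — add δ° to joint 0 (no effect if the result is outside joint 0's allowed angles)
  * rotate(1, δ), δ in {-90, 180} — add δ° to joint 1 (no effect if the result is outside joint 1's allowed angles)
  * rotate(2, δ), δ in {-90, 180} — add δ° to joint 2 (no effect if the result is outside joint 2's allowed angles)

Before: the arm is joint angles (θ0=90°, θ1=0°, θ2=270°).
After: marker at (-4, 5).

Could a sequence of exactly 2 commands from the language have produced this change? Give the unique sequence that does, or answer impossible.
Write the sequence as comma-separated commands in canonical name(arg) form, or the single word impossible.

key: order matters: swapping rotate(1, 180) and rotate(1, -90) lands elsewhere
initial: joint angles (θ0=90°, θ1=0°, θ2=270°)
t=1 rotate(1, 180) ⇒ joint angles (θ0=90°, θ1=180°, θ2=270°)
t=2 rotate(1, -90) ⇒ joint angles (θ0=90°, θ1=90°, θ2=270°)
uniquely the one of 25 2-step routes that fits.

rotate(1, 180), rotate(1, -90)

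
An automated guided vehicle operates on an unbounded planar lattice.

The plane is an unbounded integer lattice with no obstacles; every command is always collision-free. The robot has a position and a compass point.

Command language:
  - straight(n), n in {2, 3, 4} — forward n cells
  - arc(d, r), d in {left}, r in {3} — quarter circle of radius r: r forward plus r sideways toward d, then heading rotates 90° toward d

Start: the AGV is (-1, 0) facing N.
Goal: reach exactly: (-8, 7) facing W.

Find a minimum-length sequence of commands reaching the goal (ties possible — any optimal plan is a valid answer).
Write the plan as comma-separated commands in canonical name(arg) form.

straight(4), arc(left, 3), straight(4)

start: (-1, 0) facing N
t=1 straight(4) ⇒ (-1, 4) facing N
t=2 arc(left, 3) ⇒ (-4, 7) facing W
t=3 straight(4) ⇒ (-8, 7) facing W
nothing shorter than 3 reaches the goal.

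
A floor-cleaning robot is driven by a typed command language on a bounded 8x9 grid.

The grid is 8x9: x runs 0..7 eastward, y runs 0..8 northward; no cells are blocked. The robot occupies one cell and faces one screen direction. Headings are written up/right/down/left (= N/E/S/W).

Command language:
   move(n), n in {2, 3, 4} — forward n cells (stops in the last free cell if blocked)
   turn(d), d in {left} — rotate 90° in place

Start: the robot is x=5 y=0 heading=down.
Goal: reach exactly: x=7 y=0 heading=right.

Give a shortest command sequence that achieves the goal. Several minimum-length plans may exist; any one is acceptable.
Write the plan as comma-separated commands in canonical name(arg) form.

turn(left), move(3)

initial: x=5 y=0 heading=down
step 1 (turn(left)): x=5 y=0 heading=right
step 2 (move(3)): x=7 y=0 heading=right
shorter routes all fall short; 2 is best.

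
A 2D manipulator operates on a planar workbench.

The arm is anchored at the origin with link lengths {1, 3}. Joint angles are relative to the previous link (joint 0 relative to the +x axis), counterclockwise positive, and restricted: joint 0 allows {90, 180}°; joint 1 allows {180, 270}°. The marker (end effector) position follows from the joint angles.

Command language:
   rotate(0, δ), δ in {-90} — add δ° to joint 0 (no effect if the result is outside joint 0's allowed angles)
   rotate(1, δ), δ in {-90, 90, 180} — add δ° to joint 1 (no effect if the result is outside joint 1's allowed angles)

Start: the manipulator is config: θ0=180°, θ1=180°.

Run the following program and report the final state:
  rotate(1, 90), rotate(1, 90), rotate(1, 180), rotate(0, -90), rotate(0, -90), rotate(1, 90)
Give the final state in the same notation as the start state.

config: θ0=90°, θ1=270°

start: config: θ0=180°, θ1=180°
t=1 rotate(1, 90) ⇒ config: θ0=180°, θ1=270°
t=2 rotate(1, 90) ⇒ config: θ0=180°, θ1=270°
t=3 rotate(1, 180) ⇒ config: θ0=180°, θ1=270°
t=4 rotate(0, -90) ⇒ config: θ0=90°, θ1=270°
t=5 rotate(0, -90) ⇒ config: θ0=90°, θ1=270°
t=6 rotate(1, 90) ⇒ config: θ0=90°, θ1=270°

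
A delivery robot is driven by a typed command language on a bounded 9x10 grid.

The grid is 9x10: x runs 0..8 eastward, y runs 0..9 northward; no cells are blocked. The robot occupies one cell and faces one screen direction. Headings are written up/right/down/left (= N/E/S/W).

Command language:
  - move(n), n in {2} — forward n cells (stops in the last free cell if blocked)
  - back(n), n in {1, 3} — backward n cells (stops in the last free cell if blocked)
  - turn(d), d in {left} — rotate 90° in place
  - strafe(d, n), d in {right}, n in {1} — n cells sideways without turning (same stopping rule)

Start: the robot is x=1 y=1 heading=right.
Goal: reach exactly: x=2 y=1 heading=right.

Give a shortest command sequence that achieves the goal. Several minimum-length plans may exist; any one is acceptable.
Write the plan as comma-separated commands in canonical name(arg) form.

back(3), move(2)

t0: x=1 y=1 heading=right
1. back(3) → x=0 y=1 heading=right
2. move(2) → x=2 y=1 heading=right
no 1-step plan works, so 2 is optimal.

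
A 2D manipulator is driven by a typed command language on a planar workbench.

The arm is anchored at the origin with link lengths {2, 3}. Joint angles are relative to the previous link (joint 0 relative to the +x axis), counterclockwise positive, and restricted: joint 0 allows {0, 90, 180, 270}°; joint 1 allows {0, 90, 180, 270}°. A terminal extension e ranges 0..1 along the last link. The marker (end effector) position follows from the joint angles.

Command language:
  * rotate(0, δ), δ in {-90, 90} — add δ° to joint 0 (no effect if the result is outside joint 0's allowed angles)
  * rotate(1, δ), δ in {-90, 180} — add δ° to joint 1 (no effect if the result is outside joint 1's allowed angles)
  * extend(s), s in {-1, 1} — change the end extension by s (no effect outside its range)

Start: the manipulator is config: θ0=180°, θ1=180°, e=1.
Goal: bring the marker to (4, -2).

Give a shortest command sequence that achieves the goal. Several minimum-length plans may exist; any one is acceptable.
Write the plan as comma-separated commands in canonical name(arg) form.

begin: config: θ0=180°, θ1=180°, e=1
t=1 rotate(1, -90) ⇒ config: θ0=180°, θ1=90°, e=1
t=2 rotate(0, 90) ⇒ config: θ0=270°, θ1=90°, e=1
nothing shorter than 2 reaches the goal.

rotate(1, -90), rotate(0, 90)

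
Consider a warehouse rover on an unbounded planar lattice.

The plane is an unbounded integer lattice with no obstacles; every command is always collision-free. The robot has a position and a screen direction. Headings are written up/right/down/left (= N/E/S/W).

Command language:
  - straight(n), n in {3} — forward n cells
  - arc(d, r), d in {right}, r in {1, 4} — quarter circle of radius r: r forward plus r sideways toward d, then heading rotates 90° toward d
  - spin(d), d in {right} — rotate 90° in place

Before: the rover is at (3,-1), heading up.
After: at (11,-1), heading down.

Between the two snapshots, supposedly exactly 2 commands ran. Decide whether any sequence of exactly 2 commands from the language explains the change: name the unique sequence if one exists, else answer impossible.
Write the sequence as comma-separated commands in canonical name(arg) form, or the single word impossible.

arc(right, 4), arc(right, 4)

key: cell and facing (now S) both changed — the 2 commands mix motion and turning
start: at (3,-1), heading up
[1] after arc(right, 4): at (7,3), heading right
[2] after arc(right, 4): at (11,-1), heading down
all 16 alternatives checked — unique.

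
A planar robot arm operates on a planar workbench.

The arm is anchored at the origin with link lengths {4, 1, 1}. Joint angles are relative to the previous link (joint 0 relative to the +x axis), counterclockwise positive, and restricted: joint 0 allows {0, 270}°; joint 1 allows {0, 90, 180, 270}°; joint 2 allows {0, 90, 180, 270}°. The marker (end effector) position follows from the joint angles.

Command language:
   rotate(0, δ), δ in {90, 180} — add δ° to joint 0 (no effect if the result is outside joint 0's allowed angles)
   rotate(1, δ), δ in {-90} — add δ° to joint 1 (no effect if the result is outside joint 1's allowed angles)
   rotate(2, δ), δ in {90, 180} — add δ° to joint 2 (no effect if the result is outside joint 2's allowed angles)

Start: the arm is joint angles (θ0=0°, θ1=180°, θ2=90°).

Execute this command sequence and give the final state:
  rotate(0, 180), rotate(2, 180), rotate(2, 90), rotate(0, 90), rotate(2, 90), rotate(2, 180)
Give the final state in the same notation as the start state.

initial: joint angles (θ0=0°, θ1=180°, θ2=90°)
step 1 (rotate(0, 180)): joint angles (θ0=0°, θ1=180°, θ2=90°)
step 2 (rotate(2, 180)): joint angles (θ0=0°, θ1=180°, θ2=270°)
step 3 (rotate(2, 90)): joint angles (θ0=0°, θ1=180°, θ2=0°)
step 4 (rotate(0, 90)): joint angles (θ0=0°, θ1=180°, θ2=0°)
step 5 (rotate(2, 90)): joint angles (θ0=0°, θ1=180°, θ2=90°)
step 6 (rotate(2, 180)): joint angles (θ0=0°, θ1=180°, θ2=270°)

joint angles (θ0=0°, θ1=180°, θ2=270°)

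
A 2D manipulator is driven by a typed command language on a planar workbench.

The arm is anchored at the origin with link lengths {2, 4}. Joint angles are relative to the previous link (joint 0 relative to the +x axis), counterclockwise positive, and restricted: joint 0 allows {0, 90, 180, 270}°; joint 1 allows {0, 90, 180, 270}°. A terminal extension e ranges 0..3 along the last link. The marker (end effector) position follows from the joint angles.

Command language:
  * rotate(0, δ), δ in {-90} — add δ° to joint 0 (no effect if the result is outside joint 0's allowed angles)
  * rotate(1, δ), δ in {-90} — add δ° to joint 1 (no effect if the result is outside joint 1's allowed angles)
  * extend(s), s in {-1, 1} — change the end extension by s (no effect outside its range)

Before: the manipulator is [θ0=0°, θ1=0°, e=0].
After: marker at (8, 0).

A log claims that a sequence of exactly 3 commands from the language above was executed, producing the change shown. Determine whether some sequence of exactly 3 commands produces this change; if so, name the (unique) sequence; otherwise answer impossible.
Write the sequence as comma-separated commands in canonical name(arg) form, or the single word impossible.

key: order matters: swapping extend(-1) and extend(1) lands elsewhere
begin: [θ0=0°, θ1=0°, e=0]
[1] after extend(-1): [θ0=0°, θ1=0°, e=0]
[2] after extend(1): [θ0=0°, θ1=0°, e=1]
[3] after extend(1): [θ0=0°, θ1=0°, e=2]
no rival 3-sequence matches.

extend(-1), extend(1), extend(1)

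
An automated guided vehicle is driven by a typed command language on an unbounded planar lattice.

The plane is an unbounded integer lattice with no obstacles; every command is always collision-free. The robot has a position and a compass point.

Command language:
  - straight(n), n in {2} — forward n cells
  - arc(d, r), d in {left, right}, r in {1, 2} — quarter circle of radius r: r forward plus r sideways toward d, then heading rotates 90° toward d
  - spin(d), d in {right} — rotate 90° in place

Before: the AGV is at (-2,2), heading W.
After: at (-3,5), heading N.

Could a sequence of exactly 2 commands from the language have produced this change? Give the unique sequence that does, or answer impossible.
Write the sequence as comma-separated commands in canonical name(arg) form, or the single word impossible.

key: running straight(2) before arc(right, 1) would end elsewhere — order is forced
initial: at (-2,2), heading W
step 1 (arc(right, 1)): at (-3,3), heading N
step 2 (straight(2)): at (-3,5), heading N
uniquely the one of 36 2-step routes that fits.

arc(right, 1), straight(2)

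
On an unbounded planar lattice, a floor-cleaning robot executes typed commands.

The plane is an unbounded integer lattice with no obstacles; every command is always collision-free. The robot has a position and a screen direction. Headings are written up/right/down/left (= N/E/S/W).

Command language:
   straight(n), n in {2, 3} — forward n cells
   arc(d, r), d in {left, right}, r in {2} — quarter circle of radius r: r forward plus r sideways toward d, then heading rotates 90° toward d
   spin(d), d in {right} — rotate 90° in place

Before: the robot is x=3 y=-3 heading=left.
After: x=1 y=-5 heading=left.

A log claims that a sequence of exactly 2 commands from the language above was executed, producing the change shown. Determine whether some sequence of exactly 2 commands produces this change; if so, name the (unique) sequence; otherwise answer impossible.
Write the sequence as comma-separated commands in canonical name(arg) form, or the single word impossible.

arc(left, 2), spin(right)

key: order matters: swapping arc(left, 2) and spin(right) lands elsewhere
initial: x=3 y=-3 heading=left
step 1 (arc(left, 2)): x=1 y=-5 heading=down
step 2 (spin(right)): x=1 y=-5 heading=left
no rival 2-sequence matches.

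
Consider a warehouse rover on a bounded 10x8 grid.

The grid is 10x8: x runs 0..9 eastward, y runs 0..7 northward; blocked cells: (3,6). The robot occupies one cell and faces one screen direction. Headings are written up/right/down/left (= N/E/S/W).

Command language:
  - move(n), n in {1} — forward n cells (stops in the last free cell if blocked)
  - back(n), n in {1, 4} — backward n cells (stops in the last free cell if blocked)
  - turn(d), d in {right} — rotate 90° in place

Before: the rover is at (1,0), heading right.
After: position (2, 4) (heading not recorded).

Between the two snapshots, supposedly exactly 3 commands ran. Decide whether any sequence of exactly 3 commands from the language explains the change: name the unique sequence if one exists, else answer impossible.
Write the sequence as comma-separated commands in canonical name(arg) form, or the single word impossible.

key: order matters: swapping move(1) and back(4) lands elsewhere
from: at (1,0), heading right
t=1 move(1) ⇒ at (2,0), heading right
t=2 turn(right) ⇒ at (2,0), heading down
t=3 back(4) ⇒ at (2,4), heading down
no rival 3-sequence matches.

move(1), turn(right), back(4)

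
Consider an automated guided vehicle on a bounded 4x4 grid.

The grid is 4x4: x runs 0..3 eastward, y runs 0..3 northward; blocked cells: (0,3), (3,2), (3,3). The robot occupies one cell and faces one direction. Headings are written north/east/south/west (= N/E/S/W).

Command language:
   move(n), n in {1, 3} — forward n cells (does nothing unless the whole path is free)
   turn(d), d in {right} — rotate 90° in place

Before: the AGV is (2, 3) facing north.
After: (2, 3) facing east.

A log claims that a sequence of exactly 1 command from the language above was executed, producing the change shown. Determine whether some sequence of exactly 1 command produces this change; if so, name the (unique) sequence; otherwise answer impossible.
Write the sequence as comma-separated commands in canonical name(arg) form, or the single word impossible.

key: parked at (2,3) the whole time — nothing moves the robot
t0: (2, 3) facing north
step 1 (turn(right)): (2, 3) facing east
no other 1-command option fits: unique.

turn(right)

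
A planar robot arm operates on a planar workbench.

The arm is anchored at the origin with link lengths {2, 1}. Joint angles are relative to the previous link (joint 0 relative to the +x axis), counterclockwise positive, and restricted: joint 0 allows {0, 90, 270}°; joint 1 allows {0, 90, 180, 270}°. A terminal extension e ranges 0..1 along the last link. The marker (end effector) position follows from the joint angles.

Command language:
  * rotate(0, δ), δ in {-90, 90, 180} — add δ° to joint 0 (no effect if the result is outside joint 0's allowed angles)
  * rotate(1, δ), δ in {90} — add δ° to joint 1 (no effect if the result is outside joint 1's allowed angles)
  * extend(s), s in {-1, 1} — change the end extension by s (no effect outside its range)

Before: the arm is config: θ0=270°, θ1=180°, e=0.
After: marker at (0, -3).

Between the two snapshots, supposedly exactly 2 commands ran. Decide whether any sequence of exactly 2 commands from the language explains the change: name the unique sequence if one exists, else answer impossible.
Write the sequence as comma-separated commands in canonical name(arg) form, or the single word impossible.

start: config: θ0=270°, θ1=180°, e=0
step 1 (rotate(1, 90)): config: θ0=270°, θ1=270°, e=0
step 2 (rotate(1, 90)): config: θ0=270°, θ1=0°, e=0
no other 2-command option fits: unique.

rotate(1, 90), rotate(1, 90)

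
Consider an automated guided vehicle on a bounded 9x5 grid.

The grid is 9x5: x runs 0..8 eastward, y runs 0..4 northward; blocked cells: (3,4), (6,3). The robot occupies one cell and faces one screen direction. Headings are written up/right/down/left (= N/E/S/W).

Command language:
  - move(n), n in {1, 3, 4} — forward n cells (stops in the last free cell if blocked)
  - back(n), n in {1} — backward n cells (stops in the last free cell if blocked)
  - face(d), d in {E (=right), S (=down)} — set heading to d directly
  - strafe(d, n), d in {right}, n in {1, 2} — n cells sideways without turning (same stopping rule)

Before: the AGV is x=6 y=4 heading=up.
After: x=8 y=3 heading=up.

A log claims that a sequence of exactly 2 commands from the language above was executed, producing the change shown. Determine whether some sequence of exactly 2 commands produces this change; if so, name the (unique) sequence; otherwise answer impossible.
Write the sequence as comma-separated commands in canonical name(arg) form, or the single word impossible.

key: heading stays N — no command in the sequence turns
t0: x=6 y=4 heading=up
step 1 (strafe(right, 2)): x=8 y=4 heading=up
step 2 (back(1)): x=8 y=3 heading=up
no rival 2-sequence matches.

strafe(right, 2), back(1)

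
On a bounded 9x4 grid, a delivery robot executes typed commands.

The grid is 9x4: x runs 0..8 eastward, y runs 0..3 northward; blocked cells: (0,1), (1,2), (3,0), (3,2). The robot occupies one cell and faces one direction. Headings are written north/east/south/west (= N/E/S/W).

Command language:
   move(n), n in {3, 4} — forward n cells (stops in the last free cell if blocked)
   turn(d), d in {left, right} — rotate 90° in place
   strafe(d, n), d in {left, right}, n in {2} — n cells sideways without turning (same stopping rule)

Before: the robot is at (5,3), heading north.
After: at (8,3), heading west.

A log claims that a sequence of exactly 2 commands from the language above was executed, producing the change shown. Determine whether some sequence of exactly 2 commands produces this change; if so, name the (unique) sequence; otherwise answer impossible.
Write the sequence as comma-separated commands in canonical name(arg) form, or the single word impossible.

impossible

no 2-step route produces this change.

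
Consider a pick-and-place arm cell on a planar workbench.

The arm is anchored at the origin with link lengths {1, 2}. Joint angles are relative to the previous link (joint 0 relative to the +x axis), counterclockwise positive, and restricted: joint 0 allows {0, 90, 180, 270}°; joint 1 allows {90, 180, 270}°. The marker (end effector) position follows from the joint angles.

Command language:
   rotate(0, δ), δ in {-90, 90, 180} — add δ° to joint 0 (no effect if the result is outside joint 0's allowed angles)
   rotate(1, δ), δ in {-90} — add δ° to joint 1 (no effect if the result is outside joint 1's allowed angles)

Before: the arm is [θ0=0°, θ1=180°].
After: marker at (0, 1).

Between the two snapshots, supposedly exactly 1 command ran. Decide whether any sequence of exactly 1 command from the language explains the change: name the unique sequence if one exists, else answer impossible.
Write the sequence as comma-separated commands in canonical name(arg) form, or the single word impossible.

begin: [θ0=0°, θ1=180°]
[1] after rotate(0, -90): [θ0=270°, θ1=180°]
all 4 alternatives checked — unique.

rotate(0, -90)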